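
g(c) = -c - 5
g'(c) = -1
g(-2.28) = -2.72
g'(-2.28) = -1.00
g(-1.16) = -3.84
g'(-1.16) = -1.00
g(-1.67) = -3.33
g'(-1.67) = -1.00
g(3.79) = -8.79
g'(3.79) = -1.00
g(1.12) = -6.12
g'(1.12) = -1.00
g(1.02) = -6.02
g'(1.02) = -1.00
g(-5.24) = 0.24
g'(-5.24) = -1.00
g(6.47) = -11.47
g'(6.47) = -1.00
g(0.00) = -5.00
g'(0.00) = -1.00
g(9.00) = -14.00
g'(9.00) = -1.00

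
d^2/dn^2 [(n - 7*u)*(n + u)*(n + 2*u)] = 6*n - 8*u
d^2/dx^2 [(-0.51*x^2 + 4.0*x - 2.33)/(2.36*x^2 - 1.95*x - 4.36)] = (39.86276*x^3 - 109.349184*x^2 + 311.28636*x - 153.074978)/(13.144256*x^6 - 32.58216*x^5 - 45.928668*x^4 + 112.973445*x^3 + 84.851268*x^2 - 111.20616*x - 82.881856)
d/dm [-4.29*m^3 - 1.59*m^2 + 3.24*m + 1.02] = -12.87*m^2 - 3.18*m + 3.24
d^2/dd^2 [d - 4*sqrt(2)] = 0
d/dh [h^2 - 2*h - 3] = 2*h - 2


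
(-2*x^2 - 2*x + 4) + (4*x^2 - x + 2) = 2*x^2 - 3*x + 6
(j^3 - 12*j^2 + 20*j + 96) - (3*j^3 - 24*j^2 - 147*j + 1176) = -2*j^3 + 12*j^2 + 167*j - 1080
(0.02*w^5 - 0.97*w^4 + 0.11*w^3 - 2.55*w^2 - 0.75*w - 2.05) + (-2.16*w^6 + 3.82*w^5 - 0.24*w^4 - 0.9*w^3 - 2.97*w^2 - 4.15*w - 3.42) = -2.16*w^6 + 3.84*w^5 - 1.21*w^4 - 0.79*w^3 - 5.52*w^2 - 4.9*w - 5.47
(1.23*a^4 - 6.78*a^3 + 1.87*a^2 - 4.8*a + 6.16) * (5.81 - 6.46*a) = -7.9458*a^5 + 50.9451*a^4 - 51.472*a^3 + 41.8727*a^2 - 67.6816*a + 35.7896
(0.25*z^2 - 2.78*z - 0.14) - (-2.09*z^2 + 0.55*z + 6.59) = 2.34*z^2 - 3.33*z - 6.73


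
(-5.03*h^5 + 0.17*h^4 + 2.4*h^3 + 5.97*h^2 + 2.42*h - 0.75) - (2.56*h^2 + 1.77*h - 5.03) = -5.03*h^5 + 0.17*h^4 + 2.4*h^3 + 3.41*h^2 + 0.65*h + 4.28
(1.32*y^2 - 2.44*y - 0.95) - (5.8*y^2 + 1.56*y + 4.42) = -4.48*y^2 - 4.0*y - 5.37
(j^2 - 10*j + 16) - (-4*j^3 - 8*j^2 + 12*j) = 4*j^3 + 9*j^2 - 22*j + 16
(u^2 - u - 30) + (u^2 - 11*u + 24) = 2*u^2 - 12*u - 6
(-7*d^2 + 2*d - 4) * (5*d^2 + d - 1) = -35*d^4 + 3*d^3 - 11*d^2 - 6*d + 4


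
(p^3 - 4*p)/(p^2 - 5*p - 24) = p*(4 - p^2)/(-p^2 + 5*p + 24)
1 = 1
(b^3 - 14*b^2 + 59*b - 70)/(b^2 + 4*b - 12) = (b^2 - 12*b + 35)/(b + 6)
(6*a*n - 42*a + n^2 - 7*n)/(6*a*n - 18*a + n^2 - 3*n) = (n - 7)/(n - 3)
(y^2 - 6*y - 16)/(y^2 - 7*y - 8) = (y + 2)/(y + 1)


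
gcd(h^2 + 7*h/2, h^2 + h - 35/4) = h + 7/2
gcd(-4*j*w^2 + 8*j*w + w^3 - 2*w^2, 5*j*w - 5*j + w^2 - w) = 1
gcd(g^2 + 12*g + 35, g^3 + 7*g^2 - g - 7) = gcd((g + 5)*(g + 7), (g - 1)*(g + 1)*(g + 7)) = g + 7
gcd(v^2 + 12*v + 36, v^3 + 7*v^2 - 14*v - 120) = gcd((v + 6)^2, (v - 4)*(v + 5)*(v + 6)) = v + 6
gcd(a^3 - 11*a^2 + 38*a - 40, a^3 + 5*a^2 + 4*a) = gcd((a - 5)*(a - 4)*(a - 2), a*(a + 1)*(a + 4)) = 1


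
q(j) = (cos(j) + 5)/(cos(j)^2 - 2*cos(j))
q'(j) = (2*sin(j)*cos(j) - 2*sin(j))*(cos(j) + 5)/(cos(j)^2 - 2*cos(j))^2 - sin(j)/(cos(j)^2 - 2*cos(j)) = (sin(j) - 10*sin(j)/cos(j)^2 + 10*tan(j))/(cos(j) - 2)^2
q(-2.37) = 2.20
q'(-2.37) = 3.06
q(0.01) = -6.00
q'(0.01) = 0.01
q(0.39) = -5.96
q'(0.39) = 0.04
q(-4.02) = 2.59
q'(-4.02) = -4.33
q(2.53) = 1.81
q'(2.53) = -1.89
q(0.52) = -5.97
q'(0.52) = -0.29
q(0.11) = -5.99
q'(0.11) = 0.10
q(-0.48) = -5.96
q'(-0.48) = 0.16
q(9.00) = 1.54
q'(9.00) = -1.07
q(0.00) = -6.00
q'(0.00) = 0.00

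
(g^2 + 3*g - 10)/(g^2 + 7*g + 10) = (g - 2)/(g + 2)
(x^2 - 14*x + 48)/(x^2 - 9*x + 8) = (x - 6)/(x - 1)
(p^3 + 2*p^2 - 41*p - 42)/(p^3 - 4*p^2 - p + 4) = (p^2 + p - 42)/(p^2 - 5*p + 4)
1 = 1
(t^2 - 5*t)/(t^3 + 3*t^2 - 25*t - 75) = t/(t^2 + 8*t + 15)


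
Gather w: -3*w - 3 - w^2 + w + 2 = -w^2 - 2*w - 1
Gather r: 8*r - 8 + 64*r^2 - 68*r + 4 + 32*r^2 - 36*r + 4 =96*r^2 - 96*r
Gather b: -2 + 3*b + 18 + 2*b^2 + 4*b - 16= 2*b^2 + 7*b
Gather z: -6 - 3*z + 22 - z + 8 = 24 - 4*z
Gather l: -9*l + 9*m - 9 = -9*l + 9*m - 9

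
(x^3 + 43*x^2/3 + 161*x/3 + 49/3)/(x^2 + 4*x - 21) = (3*x^2 + 22*x + 7)/(3*(x - 3))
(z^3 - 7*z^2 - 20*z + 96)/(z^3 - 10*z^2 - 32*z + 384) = (z^2 + z - 12)/(z^2 - 2*z - 48)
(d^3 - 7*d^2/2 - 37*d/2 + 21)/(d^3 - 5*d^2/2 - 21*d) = (d - 1)/d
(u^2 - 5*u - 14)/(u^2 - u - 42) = (u + 2)/(u + 6)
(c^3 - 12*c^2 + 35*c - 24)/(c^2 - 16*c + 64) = (c^2 - 4*c + 3)/(c - 8)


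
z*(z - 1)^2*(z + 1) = z^4 - z^3 - z^2 + z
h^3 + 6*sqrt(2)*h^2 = h^2*(h + 6*sqrt(2))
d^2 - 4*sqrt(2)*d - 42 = (d - 7*sqrt(2))*(d + 3*sqrt(2))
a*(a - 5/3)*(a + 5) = a^3 + 10*a^2/3 - 25*a/3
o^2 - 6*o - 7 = (o - 7)*(o + 1)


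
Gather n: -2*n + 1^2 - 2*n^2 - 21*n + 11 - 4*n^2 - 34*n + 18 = -6*n^2 - 57*n + 30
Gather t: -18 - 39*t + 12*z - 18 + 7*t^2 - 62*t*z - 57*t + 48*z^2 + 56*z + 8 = 7*t^2 + t*(-62*z - 96) + 48*z^2 + 68*z - 28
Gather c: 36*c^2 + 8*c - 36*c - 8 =36*c^2 - 28*c - 8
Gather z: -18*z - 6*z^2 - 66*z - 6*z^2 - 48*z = -12*z^2 - 132*z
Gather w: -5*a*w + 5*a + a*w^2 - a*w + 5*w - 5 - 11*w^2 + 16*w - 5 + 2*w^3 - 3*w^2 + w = 5*a + 2*w^3 + w^2*(a - 14) + w*(22 - 6*a) - 10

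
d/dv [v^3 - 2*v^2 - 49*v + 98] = 3*v^2 - 4*v - 49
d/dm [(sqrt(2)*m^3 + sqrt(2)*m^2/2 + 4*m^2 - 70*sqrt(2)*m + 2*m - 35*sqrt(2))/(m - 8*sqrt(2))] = (4*sqrt(2)*m^3 - 88*m^2 + sqrt(2)*m^2 - 128*sqrt(2)*m - 32*m + 38*sqrt(2) + 2240)/(2*(m^2 - 16*sqrt(2)*m + 128))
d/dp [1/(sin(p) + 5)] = -cos(p)/(sin(p) + 5)^2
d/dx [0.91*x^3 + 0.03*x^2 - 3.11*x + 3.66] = 2.73*x^2 + 0.06*x - 3.11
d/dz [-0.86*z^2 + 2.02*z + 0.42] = 2.02 - 1.72*z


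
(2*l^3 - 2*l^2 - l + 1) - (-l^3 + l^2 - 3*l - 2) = 3*l^3 - 3*l^2 + 2*l + 3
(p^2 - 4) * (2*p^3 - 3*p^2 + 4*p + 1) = 2*p^5 - 3*p^4 - 4*p^3 + 13*p^2 - 16*p - 4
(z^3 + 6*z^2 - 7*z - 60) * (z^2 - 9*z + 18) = z^5 - 3*z^4 - 43*z^3 + 111*z^2 + 414*z - 1080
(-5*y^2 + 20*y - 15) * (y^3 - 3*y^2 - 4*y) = -5*y^5 + 35*y^4 - 55*y^3 - 35*y^2 + 60*y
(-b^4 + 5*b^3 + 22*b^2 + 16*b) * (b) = -b^5 + 5*b^4 + 22*b^3 + 16*b^2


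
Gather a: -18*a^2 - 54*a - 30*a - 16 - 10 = -18*a^2 - 84*a - 26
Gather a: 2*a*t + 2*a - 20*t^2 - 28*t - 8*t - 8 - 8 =a*(2*t + 2) - 20*t^2 - 36*t - 16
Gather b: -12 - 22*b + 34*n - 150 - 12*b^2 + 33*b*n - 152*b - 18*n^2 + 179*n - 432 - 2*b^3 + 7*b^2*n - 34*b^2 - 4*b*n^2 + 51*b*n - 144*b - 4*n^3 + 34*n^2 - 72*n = -2*b^3 + b^2*(7*n - 46) + b*(-4*n^2 + 84*n - 318) - 4*n^3 + 16*n^2 + 141*n - 594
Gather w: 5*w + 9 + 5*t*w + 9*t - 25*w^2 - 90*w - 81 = 9*t - 25*w^2 + w*(5*t - 85) - 72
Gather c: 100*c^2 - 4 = 100*c^2 - 4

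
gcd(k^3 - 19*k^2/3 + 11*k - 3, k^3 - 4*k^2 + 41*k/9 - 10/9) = k - 1/3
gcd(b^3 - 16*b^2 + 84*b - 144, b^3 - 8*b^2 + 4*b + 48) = b^2 - 10*b + 24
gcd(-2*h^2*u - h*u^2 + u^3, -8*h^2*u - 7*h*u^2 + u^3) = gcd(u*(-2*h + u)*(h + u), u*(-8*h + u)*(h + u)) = h*u + u^2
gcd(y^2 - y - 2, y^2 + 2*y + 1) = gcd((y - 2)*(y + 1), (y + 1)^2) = y + 1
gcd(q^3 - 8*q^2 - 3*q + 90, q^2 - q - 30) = q - 6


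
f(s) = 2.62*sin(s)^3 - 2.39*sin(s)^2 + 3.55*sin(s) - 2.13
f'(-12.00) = 2.74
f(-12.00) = -0.51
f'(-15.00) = -7.58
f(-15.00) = -6.17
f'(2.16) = -2.78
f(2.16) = 0.68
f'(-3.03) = -4.15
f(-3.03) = -2.56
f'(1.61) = -0.26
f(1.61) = 1.64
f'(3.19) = -3.80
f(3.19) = -2.31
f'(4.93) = 3.39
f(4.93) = -10.31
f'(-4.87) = 1.02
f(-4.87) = 1.57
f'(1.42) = 0.98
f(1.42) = 1.58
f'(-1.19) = 5.49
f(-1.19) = -9.58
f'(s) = 7.86*sin(s)^2*cos(s) - 4.78*sin(s)*cos(s) + 3.55*cos(s)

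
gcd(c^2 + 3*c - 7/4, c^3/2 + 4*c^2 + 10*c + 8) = 1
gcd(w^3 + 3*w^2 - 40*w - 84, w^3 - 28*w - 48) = w^2 - 4*w - 12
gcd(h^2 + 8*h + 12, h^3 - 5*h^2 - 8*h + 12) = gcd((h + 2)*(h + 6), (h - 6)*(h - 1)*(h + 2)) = h + 2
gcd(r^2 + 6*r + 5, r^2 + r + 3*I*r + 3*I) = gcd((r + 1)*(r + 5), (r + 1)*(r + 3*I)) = r + 1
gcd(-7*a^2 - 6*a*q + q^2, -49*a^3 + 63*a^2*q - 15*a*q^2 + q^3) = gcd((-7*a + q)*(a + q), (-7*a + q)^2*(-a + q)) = -7*a + q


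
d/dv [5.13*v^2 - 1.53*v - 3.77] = 10.26*v - 1.53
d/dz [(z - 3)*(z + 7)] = 2*z + 4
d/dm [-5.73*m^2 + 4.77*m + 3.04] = 4.77 - 11.46*m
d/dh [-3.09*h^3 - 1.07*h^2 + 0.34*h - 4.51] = -9.27*h^2 - 2.14*h + 0.34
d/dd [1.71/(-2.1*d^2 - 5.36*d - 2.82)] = (7.182*d + 9.1656)/(2.1*d^2 + 5.36*d + 2.82)^2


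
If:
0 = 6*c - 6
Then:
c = 1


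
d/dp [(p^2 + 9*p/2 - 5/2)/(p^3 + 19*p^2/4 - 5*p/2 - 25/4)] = 2*(-8*p^2 + 8*p - 11)/(16*p^4 - 8*p^3 - 39*p^2 + 10*p + 25)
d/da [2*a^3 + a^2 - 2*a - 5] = 6*a^2 + 2*a - 2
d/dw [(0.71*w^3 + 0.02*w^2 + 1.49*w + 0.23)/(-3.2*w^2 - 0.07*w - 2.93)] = (-2.272*w^4 - 0.0994*w^3 - 1.4743*w^2 + 1.3548*w - 4.3496)/(10.24*w^4 + 0.448*w^3 + 18.7569*w^2 + 0.4102*w + 8.5849)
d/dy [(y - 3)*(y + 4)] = 2*y + 1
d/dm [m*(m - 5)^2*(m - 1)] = 4*m^3 - 33*m^2 + 70*m - 25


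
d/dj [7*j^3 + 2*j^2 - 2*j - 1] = 21*j^2 + 4*j - 2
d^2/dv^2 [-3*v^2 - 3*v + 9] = -6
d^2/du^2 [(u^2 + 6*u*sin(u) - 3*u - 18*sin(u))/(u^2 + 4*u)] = 2*(-3*u^5*sin(u) - 15*u^4*sin(u) - 6*u^4*cos(u) + 30*u^3*sin(u) + 12*u^3*cos(u) - 7*u^3 + 90*u^2*sin(u) + 216*u^2*cos(u) - 216*u*sin(u) + 288*u*cos(u) - 288*sin(u))/(u^3*(u^3 + 12*u^2 + 48*u + 64))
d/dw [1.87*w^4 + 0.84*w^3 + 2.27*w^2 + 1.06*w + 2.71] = 7.48*w^3 + 2.52*w^2 + 4.54*w + 1.06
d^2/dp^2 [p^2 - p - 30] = 2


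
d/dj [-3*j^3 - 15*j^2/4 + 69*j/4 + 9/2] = -9*j^2 - 15*j/2 + 69/4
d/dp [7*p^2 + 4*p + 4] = 14*p + 4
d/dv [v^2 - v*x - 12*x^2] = 2*v - x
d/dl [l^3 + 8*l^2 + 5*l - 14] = 3*l^2 + 16*l + 5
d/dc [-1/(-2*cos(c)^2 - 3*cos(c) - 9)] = (4*cos(c) + 3)*sin(c)/(3*cos(c) + cos(2*c) + 10)^2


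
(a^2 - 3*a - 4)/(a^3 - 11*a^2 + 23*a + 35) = (a - 4)/(a^2 - 12*a + 35)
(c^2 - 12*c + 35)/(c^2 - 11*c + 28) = (c - 5)/(c - 4)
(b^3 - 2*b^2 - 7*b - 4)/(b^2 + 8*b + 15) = (b^3 - 2*b^2 - 7*b - 4)/(b^2 + 8*b + 15)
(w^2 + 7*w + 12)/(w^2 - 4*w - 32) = (w + 3)/(w - 8)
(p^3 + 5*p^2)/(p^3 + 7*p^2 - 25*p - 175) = p^2/(p^2 + 2*p - 35)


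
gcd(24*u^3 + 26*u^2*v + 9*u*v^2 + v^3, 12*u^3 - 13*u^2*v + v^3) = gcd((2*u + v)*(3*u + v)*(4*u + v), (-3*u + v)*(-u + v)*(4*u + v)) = 4*u + v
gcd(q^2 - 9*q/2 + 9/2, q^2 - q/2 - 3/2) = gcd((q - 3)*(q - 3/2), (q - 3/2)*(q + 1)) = q - 3/2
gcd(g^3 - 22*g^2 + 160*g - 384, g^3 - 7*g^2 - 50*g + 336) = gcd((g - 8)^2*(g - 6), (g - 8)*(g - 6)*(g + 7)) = g^2 - 14*g + 48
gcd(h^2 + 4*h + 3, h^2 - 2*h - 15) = h + 3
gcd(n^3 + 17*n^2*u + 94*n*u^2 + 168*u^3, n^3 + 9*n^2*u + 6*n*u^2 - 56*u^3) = n^2 + 11*n*u + 28*u^2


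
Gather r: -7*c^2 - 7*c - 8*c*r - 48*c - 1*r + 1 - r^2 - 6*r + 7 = -7*c^2 - 55*c - r^2 + r*(-8*c - 7) + 8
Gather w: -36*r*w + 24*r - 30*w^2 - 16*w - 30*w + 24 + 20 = 24*r - 30*w^2 + w*(-36*r - 46) + 44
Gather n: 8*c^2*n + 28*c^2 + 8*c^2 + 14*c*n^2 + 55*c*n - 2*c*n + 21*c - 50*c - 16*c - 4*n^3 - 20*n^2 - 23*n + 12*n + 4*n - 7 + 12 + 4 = 36*c^2 - 45*c - 4*n^3 + n^2*(14*c - 20) + n*(8*c^2 + 53*c - 7) + 9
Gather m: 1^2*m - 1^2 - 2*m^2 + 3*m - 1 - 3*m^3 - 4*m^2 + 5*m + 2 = -3*m^3 - 6*m^2 + 9*m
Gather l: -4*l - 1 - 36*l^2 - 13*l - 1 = -36*l^2 - 17*l - 2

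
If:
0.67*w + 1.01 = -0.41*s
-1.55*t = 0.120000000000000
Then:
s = -1.63414634146341*w - 2.46341463414634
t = -0.08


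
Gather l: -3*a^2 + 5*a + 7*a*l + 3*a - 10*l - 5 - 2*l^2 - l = -3*a^2 + 8*a - 2*l^2 + l*(7*a - 11) - 5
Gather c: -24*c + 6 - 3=3 - 24*c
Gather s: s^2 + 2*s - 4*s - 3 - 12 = s^2 - 2*s - 15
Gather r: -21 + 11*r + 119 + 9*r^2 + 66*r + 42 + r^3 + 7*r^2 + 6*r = r^3 + 16*r^2 + 83*r + 140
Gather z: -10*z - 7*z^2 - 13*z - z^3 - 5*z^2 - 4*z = -z^3 - 12*z^2 - 27*z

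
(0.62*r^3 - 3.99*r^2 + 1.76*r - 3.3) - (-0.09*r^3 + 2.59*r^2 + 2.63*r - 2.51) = 0.71*r^3 - 6.58*r^2 - 0.87*r - 0.79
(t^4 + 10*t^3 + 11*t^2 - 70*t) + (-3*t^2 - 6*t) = t^4 + 10*t^3 + 8*t^2 - 76*t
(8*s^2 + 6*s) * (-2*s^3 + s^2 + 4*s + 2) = -16*s^5 - 4*s^4 + 38*s^3 + 40*s^2 + 12*s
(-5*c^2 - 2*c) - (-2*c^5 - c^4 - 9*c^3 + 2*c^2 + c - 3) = 2*c^5 + c^4 + 9*c^3 - 7*c^2 - 3*c + 3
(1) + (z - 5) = z - 4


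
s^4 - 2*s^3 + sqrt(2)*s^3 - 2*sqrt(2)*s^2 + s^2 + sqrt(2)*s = s*(s - 1)^2*(s + sqrt(2))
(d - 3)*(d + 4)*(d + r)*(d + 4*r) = d^4 + 5*d^3*r + d^3 + 4*d^2*r^2 + 5*d^2*r - 12*d^2 + 4*d*r^2 - 60*d*r - 48*r^2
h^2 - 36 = (h - 6)*(h + 6)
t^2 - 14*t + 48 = (t - 8)*(t - 6)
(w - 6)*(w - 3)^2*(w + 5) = w^4 - 7*w^3 - 15*w^2 + 171*w - 270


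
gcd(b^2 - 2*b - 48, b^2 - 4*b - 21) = 1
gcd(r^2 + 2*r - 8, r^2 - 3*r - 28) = r + 4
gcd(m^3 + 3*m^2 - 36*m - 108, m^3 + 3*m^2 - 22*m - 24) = m + 6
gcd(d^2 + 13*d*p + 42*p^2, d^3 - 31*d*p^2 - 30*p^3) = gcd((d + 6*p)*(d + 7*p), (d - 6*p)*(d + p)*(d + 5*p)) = 1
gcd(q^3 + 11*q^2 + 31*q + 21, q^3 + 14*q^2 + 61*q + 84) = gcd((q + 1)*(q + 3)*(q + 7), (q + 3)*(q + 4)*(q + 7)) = q^2 + 10*q + 21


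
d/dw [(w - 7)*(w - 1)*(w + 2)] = 3*w^2 - 12*w - 9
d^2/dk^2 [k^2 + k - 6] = 2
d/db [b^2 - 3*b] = 2*b - 3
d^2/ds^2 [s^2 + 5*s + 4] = 2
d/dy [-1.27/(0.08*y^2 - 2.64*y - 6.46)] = (0.2032*y - 3.3528)/(-0.08*y^2 + 2.64*y + 6.46)^2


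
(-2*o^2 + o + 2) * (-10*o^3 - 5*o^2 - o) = 20*o^5 - 23*o^3 - 11*o^2 - 2*o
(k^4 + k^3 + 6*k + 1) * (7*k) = 7*k^5 + 7*k^4 + 42*k^2 + 7*k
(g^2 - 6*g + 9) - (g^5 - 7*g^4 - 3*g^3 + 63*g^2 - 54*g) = -g^5 + 7*g^4 + 3*g^3 - 62*g^2 + 48*g + 9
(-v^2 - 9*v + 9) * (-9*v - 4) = 9*v^3 + 85*v^2 - 45*v - 36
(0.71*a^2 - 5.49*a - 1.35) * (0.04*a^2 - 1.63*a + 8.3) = 0.0284*a^4 - 1.3769*a^3 + 14.7877*a^2 - 43.3665*a - 11.205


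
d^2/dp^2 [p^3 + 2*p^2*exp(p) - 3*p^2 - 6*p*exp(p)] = 2*p^2*exp(p) + 2*p*exp(p) + 6*p - 8*exp(p) - 6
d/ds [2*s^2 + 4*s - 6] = 4*s + 4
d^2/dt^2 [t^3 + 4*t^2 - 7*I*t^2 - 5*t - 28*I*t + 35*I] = 6*t + 8 - 14*I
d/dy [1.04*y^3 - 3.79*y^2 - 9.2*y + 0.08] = 3.12*y^2 - 7.58*y - 9.2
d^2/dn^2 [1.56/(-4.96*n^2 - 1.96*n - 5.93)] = (76.756992*n^2 + 30.331392*n - 1.56*(9.92*n + 1.96)*(19.84*n + 3.92) + 91.767936)/(4.96*n^2 + 1.96*n + 5.93)^3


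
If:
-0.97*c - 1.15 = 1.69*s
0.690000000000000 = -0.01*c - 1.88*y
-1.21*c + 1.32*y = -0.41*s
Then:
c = -0.53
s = -0.38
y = -0.36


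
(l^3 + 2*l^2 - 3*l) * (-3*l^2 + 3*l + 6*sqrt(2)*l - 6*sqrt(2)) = -3*l^5 - 3*l^4 + 6*sqrt(2)*l^4 + 6*sqrt(2)*l^3 + 15*l^3 - 30*sqrt(2)*l^2 - 9*l^2 + 18*sqrt(2)*l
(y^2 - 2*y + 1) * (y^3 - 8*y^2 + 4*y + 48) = y^5 - 10*y^4 + 21*y^3 + 32*y^2 - 92*y + 48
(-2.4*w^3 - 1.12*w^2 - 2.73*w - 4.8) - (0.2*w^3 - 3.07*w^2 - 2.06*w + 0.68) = -2.6*w^3 + 1.95*w^2 - 0.67*w - 5.48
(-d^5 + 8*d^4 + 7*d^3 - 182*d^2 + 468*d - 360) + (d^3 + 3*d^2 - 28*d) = -d^5 + 8*d^4 + 8*d^3 - 179*d^2 + 440*d - 360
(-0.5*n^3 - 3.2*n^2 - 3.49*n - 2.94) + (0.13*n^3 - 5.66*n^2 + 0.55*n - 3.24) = -0.37*n^3 - 8.86*n^2 - 2.94*n - 6.18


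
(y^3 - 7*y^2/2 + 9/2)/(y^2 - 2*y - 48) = (-2*y^3 + 7*y^2 - 9)/(2*(-y^2 + 2*y + 48))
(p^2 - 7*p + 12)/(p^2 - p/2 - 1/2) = 2*(-p^2 + 7*p - 12)/(-2*p^2 + p + 1)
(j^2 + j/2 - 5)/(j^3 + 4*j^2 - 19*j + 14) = (j + 5/2)/(j^2 + 6*j - 7)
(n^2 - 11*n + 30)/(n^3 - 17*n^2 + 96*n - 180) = 1/(n - 6)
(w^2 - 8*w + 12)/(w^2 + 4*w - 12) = (w - 6)/(w + 6)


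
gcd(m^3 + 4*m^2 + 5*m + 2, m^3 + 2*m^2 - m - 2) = m^2 + 3*m + 2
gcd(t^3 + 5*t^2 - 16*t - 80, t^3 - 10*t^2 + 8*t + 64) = t - 4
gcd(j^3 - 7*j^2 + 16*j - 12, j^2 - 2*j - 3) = j - 3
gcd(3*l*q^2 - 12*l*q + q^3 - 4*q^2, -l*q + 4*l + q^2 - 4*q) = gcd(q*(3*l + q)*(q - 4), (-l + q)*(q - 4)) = q - 4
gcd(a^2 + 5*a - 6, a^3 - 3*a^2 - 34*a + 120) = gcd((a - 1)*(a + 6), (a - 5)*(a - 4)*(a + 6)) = a + 6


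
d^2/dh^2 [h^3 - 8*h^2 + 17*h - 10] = 6*h - 16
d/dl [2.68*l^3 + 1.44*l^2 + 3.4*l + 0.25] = 8.04*l^2 + 2.88*l + 3.4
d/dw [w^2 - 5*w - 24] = 2*w - 5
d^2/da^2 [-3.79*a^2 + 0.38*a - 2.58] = -7.58000000000000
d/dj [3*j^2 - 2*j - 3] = 6*j - 2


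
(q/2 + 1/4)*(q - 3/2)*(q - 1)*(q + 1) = q^4/2 - q^3/2 - 7*q^2/8 + q/2 + 3/8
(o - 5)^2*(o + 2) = o^3 - 8*o^2 + 5*o + 50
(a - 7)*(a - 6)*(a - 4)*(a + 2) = a^4 - 15*a^3 + 60*a^2 + 20*a - 336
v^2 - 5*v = v*(v - 5)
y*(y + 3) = y^2 + 3*y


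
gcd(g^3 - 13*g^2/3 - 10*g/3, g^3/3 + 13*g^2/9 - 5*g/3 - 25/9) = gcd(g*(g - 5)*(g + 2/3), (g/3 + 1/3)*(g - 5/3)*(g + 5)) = 1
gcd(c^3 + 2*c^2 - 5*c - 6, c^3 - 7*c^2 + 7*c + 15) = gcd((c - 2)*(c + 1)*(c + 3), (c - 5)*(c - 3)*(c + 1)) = c + 1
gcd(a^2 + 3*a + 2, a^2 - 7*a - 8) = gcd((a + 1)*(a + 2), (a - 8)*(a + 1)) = a + 1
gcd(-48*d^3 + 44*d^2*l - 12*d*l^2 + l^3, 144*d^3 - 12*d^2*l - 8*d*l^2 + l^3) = 6*d - l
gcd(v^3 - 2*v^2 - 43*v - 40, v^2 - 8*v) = v - 8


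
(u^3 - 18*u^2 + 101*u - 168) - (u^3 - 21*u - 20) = -18*u^2 + 122*u - 148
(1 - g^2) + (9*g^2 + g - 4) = 8*g^2 + g - 3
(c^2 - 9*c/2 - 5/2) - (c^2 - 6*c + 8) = 3*c/2 - 21/2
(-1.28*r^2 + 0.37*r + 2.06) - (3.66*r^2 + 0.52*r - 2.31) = -4.94*r^2 - 0.15*r + 4.37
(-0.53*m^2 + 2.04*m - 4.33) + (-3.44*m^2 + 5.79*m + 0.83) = -3.97*m^2 + 7.83*m - 3.5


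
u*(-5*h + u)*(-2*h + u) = 10*h^2*u - 7*h*u^2 + u^3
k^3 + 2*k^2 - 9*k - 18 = (k - 3)*(k + 2)*(k + 3)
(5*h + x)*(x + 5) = 5*h*x + 25*h + x^2 + 5*x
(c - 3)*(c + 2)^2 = c^3 + c^2 - 8*c - 12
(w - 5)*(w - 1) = w^2 - 6*w + 5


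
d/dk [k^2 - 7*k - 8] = 2*k - 7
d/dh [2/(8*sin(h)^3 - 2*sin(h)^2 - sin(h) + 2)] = 2*(-24*sin(h)^2 + 4*sin(h) + 1)*cos(h)/(5*sin(h) - 2*sin(3*h) + cos(2*h) + 1)^2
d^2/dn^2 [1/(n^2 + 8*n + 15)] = 2*(-n^2 - 8*n + 4*(n + 4)^2 - 15)/(n^2 + 8*n + 15)^3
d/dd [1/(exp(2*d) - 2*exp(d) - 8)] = 2*(1 - exp(d))*exp(d)/(-exp(2*d) + 2*exp(d) + 8)^2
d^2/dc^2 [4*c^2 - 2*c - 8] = 8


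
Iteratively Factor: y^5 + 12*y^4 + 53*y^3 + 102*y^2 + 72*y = (y + 4)*(y^4 + 8*y^3 + 21*y^2 + 18*y) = (y + 2)*(y + 4)*(y^3 + 6*y^2 + 9*y) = (y + 2)*(y + 3)*(y + 4)*(y^2 + 3*y) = y*(y + 2)*(y + 3)*(y + 4)*(y + 3)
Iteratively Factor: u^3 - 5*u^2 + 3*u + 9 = (u - 3)*(u^2 - 2*u - 3) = (u - 3)*(u + 1)*(u - 3)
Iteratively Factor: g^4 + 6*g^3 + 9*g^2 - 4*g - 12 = (g - 1)*(g^3 + 7*g^2 + 16*g + 12) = (g - 1)*(g + 2)*(g^2 + 5*g + 6) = (g - 1)*(g + 2)^2*(g + 3)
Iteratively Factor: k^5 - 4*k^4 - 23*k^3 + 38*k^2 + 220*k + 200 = (k + 2)*(k^4 - 6*k^3 - 11*k^2 + 60*k + 100) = (k - 5)*(k + 2)*(k^3 - k^2 - 16*k - 20) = (k - 5)*(k + 2)^2*(k^2 - 3*k - 10) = (k - 5)*(k + 2)^3*(k - 5)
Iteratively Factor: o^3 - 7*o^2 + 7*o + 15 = (o + 1)*(o^2 - 8*o + 15) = (o - 5)*(o + 1)*(o - 3)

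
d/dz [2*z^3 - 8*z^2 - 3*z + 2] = 6*z^2 - 16*z - 3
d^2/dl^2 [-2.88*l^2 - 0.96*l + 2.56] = -5.76000000000000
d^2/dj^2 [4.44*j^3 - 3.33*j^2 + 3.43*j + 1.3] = 26.64*j - 6.66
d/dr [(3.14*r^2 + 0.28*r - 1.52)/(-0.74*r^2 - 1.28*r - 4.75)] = (-3.812*r^2 - 32.0796*r - 3.2756)/(0.5476*r^4 + 1.8944*r^3 + 8.6684*r^2 + 12.16*r + 22.5625)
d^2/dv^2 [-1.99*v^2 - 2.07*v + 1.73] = -3.98000000000000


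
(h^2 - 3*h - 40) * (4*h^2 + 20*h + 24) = 4*h^4 + 8*h^3 - 196*h^2 - 872*h - 960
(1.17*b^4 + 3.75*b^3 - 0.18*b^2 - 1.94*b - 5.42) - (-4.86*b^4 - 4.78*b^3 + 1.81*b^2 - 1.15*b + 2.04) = 6.03*b^4 + 8.53*b^3 - 1.99*b^2 - 0.79*b - 7.46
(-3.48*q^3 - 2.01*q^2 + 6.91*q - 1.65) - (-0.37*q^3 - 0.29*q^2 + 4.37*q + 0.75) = -3.11*q^3 - 1.72*q^2 + 2.54*q - 2.4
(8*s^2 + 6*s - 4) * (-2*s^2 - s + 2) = -16*s^4 - 20*s^3 + 18*s^2 + 16*s - 8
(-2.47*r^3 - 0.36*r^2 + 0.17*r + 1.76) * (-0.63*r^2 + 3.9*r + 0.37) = 1.5561*r^5 - 9.4062*r^4 - 2.425*r^3 - 0.579*r^2 + 6.9269*r + 0.6512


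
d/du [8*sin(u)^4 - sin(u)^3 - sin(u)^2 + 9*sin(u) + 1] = (32*sin(u)^3 - 3*sin(u)^2 - 2*sin(u) + 9)*cos(u)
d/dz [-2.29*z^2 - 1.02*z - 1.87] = -4.58*z - 1.02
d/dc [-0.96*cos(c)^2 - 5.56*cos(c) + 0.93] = (1.92*cos(c) + 5.56)*sin(c)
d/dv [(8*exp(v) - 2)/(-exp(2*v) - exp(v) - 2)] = 2*((2*exp(v) + 1)*(4*exp(v) - 1) - 4*exp(2*v) - 4*exp(v) - 8)*exp(v)/(exp(2*v) + exp(v) + 2)^2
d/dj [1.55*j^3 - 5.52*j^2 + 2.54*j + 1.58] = 4.65*j^2 - 11.04*j + 2.54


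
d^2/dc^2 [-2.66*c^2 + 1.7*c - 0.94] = -5.32000000000000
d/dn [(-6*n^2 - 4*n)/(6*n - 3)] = 4*(-3*n^2 + 3*n + 1)/(3*(4*n^2 - 4*n + 1))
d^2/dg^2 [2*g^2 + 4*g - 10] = 4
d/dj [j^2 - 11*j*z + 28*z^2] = 2*j - 11*z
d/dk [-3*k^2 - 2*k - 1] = -6*k - 2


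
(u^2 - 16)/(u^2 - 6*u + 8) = (u + 4)/(u - 2)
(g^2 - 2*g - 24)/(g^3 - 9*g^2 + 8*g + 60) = (g + 4)/(g^2 - 3*g - 10)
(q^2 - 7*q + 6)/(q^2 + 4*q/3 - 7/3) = 3*(q - 6)/(3*q + 7)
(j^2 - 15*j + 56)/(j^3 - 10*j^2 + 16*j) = (j - 7)/(j*(j - 2))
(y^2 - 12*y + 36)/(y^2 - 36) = (y - 6)/(y + 6)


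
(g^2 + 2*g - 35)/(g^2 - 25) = (g + 7)/(g + 5)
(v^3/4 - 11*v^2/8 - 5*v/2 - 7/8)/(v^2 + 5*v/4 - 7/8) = (2*v^3 - 11*v^2 - 20*v - 7)/(8*v^2 + 10*v - 7)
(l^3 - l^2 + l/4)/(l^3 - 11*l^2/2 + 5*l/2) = (l - 1/2)/(l - 5)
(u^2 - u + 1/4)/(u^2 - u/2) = (u - 1/2)/u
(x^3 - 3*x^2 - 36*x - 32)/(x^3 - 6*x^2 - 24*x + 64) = (x + 1)/(x - 2)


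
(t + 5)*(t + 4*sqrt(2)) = t^2 + 5*t + 4*sqrt(2)*t + 20*sqrt(2)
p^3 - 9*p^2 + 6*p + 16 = (p - 8)*(p - 2)*(p + 1)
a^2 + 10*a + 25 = (a + 5)^2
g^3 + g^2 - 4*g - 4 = (g - 2)*(g + 1)*(g + 2)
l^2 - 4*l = l*(l - 4)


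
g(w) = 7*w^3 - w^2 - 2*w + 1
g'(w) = 21*w^2 - 2*w - 2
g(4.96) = 820.65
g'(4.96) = 504.71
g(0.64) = 1.15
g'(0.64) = 5.32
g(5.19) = 942.27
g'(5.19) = 553.28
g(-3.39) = -276.42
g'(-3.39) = 246.11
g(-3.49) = -301.76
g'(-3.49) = 260.76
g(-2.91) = -174.14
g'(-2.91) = 181.65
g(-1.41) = -17.79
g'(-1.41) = 42.57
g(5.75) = 1287.20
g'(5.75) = 680.81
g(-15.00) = -23819.00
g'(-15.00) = 4753.00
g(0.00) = 1.00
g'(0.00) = -2.00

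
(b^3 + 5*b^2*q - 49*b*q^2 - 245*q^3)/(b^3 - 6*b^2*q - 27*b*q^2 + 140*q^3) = (-b - 7*q)/(-b + 4*q)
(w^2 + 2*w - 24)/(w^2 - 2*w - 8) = (w + 6)/(w + 2)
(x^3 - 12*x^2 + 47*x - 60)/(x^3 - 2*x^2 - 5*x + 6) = (x^2 - 9*x + 20)/(x^2 + x - 2)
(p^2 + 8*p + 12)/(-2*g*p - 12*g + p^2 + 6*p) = (p + 2)/(-2*g + p)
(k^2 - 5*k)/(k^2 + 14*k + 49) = k*(k - 5)/(k^2 + 14*k + 49)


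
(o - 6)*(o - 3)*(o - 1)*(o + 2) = o^4 - 8*o^3 + 7*o^2 + 36*o - 36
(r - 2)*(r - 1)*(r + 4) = r^3 + r^2 - 10*r + 8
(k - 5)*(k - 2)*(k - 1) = k^3 - 8*k^2 + 17*k - 10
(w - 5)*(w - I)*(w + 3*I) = w^3 - 5*w^2 + 2*I*w^2 + 3*w - 10*I*w - 15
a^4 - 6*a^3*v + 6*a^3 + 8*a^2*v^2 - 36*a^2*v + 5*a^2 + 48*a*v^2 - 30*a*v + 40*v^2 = (a + 1)*(a + 5)*(a - 4*v)*(a - 2*v)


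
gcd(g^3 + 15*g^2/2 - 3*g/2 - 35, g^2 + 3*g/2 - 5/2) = g + 5/2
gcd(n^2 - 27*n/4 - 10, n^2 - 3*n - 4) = 1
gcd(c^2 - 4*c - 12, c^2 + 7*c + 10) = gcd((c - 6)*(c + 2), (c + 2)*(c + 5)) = c + 2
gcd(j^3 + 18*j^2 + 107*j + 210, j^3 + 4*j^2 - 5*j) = j + 5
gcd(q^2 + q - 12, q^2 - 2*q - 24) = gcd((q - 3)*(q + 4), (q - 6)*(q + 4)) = q + 4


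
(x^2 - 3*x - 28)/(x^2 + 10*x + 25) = (x^2 - 3*x - 28)/(x^2 + 10*x + 25)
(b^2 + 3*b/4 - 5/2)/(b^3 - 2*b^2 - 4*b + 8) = (b - 5/4)/(b^2 - 4*b + 4)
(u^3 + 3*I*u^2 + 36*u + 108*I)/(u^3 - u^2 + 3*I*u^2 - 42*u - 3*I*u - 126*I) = (u^2 + 36)/(u^2 - u - 42)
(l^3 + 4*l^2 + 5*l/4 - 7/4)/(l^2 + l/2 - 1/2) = l + 7/2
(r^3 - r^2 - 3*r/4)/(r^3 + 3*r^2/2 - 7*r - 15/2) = r*(4*r^2 - 4*r - 3)/(2*(2*r^3 + 3*r^2 - 14*r - 15))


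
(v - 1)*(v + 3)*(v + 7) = v^3 + 9*v^2 + 11*v - 21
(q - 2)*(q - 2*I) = q^2 - 2*q - 2*I*q + 4*I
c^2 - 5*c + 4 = (c - 4)*(c - 1)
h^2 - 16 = (h - 4)*(h + 4)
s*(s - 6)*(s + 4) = s^3 - 2*s^2 - 24*s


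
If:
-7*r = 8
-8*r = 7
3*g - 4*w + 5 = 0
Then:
No Solution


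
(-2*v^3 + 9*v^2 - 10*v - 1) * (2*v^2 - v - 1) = -4*v^5 + 20*v^4 - 27*v^3 - v^2 + 11*v + 1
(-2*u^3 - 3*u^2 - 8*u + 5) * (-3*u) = 6*u^4 + 9*u^3 + 24*u^2 - 15*u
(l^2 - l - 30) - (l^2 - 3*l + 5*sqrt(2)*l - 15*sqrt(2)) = -5*sqrt(2)*l + 2*l - 30 + 15*sqrt(2)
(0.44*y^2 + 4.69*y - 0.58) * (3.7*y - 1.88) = 1.628*y^3 + 16.5258*y^2 - 10.9632*y + 1.0904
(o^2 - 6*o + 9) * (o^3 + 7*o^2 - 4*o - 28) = o^5 + o^4 - 37*o^3 + 59*o^2 + 132*o - 252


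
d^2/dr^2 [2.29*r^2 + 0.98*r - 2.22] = 4.58000000000000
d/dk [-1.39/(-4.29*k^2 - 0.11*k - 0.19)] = (-11.9262*k - 0.1529)/(4.29*k^2 + 0.11*k + 0.19)^2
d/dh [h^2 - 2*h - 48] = 2*h - 2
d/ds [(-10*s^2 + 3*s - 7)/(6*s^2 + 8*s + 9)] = (-98*s^2 - 96*s + 83)/(36*s^4 + 96*s^3 + 172*s^2 + 144*s + 81)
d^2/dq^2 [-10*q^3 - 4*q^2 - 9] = -60*q - 8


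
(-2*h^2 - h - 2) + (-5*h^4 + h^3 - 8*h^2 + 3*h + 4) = -5*h^4 + h^3 - 10*h^2 + 2*h + 2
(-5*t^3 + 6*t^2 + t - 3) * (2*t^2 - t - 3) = -10*t^5 + 17*t^4 + 11*t^3 - 25*t^2 + 9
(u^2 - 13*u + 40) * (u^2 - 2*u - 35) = u^4 - 15*u^3 + 31*u^2 + 375*u - 1400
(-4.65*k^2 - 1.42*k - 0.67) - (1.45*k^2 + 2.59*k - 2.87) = -6.1*k^2 - 4.01*k + 2.2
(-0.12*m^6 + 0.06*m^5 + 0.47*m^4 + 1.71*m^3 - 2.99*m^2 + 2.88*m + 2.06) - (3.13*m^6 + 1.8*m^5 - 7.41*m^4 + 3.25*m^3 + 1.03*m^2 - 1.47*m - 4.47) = -3.25*m^6 - 1.74*m^5 + 7.88*m^4 - 1.54*m^3 - 4.02*m^2 + 4.35*m + 6.53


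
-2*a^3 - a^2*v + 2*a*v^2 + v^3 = (-a + v)*(a + v)*(2*a + v)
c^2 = c^2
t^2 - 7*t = t*(t - 7)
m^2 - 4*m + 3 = (m - 3)*(m - 1)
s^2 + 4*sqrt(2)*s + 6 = (s + sqrt(2))*(s + 3*sqrt(2))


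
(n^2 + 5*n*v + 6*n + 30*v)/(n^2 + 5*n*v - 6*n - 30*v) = (n + 6)/(n - 6)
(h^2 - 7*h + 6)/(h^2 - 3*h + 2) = (h - 6)/(h - 2)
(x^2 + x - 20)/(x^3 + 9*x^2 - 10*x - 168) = (x + 5)/(x^2 + 13*x + 42)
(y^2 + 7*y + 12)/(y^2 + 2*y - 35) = (y^2 + 7*y + 12)/(y^2 + 2*y - 35)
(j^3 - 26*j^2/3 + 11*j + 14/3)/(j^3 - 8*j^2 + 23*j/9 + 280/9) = 3*(3*j^2 - 5*j - 2)/(9*j^2 - 9*j - 40)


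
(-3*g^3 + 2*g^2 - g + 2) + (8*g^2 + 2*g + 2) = -3*g^3 + 10*g^2 + g + 4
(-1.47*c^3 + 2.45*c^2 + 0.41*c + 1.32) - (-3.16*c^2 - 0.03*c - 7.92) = -1.47*c^3 + 5.61*c^2 + 0.44*c + 9.24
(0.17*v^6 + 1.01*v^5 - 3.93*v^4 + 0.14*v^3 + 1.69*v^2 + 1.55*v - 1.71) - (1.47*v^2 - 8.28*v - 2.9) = 0.17*v^6 + 1.01*v^5 - 3.93*v^4 + 0.14*v^3 + 0.22*v^2 + 9.83*v + 1.19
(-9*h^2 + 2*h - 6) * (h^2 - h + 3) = -9*h^4 + 11*h^3 - 35*h^2 + 12*h - 18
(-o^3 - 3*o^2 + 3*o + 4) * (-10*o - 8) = 10*o^4 + 38*o^3 - 6*o^2 - 64*o - 32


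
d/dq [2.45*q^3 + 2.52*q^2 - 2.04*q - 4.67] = 7.35*q^2 + 5.04*q - 2.04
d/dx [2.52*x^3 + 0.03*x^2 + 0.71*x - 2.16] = 7.56*x^2 + 0.06*x + 0.71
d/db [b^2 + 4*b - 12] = 2*b + 4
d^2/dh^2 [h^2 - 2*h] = 2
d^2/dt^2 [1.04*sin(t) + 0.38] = -1.04*sin(t)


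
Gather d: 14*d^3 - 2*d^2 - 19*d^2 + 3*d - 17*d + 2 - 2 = 14*d^3 - 21*d^2 - 14*d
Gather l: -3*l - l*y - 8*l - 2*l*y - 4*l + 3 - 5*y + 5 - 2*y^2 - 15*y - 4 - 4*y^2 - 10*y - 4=l*(-3*y - 15) - 6*y^2 - 30*y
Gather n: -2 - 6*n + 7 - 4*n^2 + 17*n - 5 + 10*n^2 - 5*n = 6*n^2 + 6*n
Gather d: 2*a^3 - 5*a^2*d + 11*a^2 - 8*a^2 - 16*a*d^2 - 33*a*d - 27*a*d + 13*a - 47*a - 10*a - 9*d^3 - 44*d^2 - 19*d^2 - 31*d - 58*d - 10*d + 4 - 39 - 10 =2*a^3 + 3*a^2 - 44*a - 9*d^3 + d^2*(-16*a - 63) + d*(-5*a^2 - 60*a - 99) - 45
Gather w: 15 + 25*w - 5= 25*w + 10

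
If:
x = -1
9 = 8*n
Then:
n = 9/8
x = -1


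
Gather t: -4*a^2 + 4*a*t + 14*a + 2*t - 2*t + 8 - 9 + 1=-4*a^2 + 4*a*t + 14*a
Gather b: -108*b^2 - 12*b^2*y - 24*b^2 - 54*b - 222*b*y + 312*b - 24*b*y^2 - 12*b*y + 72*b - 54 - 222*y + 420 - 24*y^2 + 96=b^2*(-12*y - 132) + b*(-24*y^2 - 234*y + 330) - 24*y^2 - 222*y + 462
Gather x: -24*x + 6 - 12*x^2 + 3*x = -12*x^2 - 21*x + 6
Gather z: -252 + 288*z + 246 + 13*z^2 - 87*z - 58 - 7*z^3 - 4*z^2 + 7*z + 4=-7*z^3 + 9*z^2 + 208*z - 60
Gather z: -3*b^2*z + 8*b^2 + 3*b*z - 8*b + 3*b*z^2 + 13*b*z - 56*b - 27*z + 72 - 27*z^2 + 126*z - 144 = 8*b^2 - 64*b + z^2*(3*b - 27) + z*(-3*b^2 + 16*b + 99) - 72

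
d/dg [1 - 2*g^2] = -4*g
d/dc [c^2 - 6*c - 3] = 2*c - 6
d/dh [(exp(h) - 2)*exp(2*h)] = (3*exp(h) - 4)*exp(2*h)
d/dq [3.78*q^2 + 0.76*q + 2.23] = 7.56*q + 0.76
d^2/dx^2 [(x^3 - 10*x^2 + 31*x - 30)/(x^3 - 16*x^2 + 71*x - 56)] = 12*(x^6 - 20*x^5 + 133*x^4 - 260*x^3 - 677*x^2 + 3880*x - 5409)/(x^9 - 48*x^8 + 981*x^7 - 11080*x^6 + 75027*x^5 - 308832*x^4 + 749015*x^3 - 997416*x^2 + 667968*x - 175616)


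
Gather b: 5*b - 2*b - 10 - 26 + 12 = 3*b - 24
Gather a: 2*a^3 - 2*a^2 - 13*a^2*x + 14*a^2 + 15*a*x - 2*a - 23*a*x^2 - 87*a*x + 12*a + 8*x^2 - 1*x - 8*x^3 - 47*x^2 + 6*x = 2*a^3 + a^2*(12 - 13*x) + a*(-23*x^2 - 72*x + 10) - 8*x^3 - 39*x^2 + 5*x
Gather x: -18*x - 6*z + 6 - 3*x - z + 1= -21*x - 7*z + 7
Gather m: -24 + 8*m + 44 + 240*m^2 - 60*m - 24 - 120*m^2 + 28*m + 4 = 120*m^2 - 24*m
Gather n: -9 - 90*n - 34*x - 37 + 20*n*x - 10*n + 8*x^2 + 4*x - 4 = n*(20*x - 100) + 8*x^2 - 30*x - 50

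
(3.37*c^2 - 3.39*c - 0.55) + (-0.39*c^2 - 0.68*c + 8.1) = 2.98*c^2 - 4.07*c + 7.55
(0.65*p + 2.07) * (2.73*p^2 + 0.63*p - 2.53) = 1.7745*p^3 + 6.0606*p^2 - 0.3404*p - 5.2371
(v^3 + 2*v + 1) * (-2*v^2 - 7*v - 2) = -2*v^5 - 7*v^4 - 6*v^3 - 16*v^2 - 11*v - 2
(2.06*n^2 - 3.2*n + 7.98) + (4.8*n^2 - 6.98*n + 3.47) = 6.86*n^2 - 10.18*n + 11.45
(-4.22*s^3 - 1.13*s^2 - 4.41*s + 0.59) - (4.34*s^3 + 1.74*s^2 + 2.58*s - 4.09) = -8.56*s^3 - 2.87*s^2 - 6.99*s + 4.68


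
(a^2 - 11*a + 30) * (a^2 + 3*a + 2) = a^4 - 8*a^3 - a^2 + 68*a + 60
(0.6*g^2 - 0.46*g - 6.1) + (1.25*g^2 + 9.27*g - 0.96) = 1.85*g^2 + 8.81*g - 7.06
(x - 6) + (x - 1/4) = 2*x - 25/4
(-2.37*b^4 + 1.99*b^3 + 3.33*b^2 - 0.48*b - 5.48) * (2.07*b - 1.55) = -4.9059*b^5 + 7.7928*b^4 + 3.8086*b^3 - 6.1551*b^2 - 10.5996*b + 8.494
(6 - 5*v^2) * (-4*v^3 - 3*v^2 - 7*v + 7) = 20*v^5 + 15*v^4 + 11*v^3 - 53*v^2 - 42*v + 42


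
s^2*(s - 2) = s^3 - 2*s^2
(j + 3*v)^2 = j^2 + 6*j*v + 9*v^2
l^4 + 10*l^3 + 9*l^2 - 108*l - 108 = (l - 3)*(l + 1)*(l + 6)^2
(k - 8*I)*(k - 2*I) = k^2 - 10*I*k - 16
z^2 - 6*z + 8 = (z - 4)*(z - 2)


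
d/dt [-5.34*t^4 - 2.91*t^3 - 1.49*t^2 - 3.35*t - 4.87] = -21.36*t^3 - 8.73*t^2 - 2.98*t - 3.35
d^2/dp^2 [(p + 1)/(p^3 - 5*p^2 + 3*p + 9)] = 6/(p^4 - 12*p^3 + 54*p^2 - 108*p + 81)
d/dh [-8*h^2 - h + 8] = -16*h - 1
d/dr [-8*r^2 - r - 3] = -16*r - 1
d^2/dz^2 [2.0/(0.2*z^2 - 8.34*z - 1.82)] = (0.16*z^2 - 6.672*z - 2.0*(0.4*z - 8.34)*(0.8*z - 16.68) - 1.456)/(-0.2*z^2 + 8.34*z + 1.82)^3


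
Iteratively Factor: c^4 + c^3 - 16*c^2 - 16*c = (c - 4)*(c^3 + 5*c^2 + 4*c) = c*(c - 4)*(c^2 + 5*c + 4) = c*(c - 4)*(c + 1)*(c + 4)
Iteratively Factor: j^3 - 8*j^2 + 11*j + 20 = (j - 4)*(j^2 - 4*j - 5) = (j - 4)*(j + 1)*(j - 5)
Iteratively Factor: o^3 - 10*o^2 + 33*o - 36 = (o - 3)*(o^2 - 7*o + 12) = (o - 4)*(o - 3)*(o - 3)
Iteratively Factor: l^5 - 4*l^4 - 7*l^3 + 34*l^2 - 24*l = (l - 4)*(l^4 - 7*l^2 + 6*l) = l*(l - 4)*(l^3 - 7*l + 6) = l*(l - 4)*(l - 2)*(l^2 + 2*l - 3) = l*(l - 4)*(l - 2)*(l + 3)*(l - 1)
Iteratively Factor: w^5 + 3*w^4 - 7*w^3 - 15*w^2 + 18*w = (w - 1)*(w^4 + 4*w^3 - 3*w^2 - 18*w) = (w - 1)*(w + 3)*(w^3 + w^2 - 6*w) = (w - 2)*(w - 1)*(w + 3)*(w^2 + 3*w) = w*(w - 2)*(w - 1)*(w + 3)*(w + 3)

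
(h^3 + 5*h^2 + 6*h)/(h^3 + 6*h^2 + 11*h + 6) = h/(h + 1)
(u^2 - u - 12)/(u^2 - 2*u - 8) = (u + 3)/(u + 2)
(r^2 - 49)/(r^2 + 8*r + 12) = (r^2 - 49)/(r^2 + 8*r + 12)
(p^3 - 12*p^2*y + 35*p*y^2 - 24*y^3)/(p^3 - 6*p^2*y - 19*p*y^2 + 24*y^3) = (p - 3*y)/(p + 3*y)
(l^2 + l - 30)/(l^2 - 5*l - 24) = (-l^2 - l + 30)/(-l^2 + 5*l + 24)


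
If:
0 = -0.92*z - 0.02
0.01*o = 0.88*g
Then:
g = 0.0113636363636364*o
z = -0.02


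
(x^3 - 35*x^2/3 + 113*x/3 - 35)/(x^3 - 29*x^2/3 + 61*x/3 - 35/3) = (x - 3)/(x - 1)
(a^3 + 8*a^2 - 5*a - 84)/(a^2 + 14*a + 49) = (a^2 + a - 12)/(a + 7)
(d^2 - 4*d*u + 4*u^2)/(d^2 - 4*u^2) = (d - 2*u)/(d + 2*u)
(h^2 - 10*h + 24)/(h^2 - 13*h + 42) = (h - 4)/(h - 7)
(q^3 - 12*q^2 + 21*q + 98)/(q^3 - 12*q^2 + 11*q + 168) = (q^2 - 5*q - 14)/(q^2 - 5*q - 24)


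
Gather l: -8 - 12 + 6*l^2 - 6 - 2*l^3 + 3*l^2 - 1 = -2*l^3 + 9*l^2 - 27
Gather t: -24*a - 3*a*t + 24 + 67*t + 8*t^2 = -24*a + 8*t^2 + t*(67 - 3*a) + 24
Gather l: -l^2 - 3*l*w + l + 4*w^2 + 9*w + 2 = -l^2 + l*(1 - 3*w) + 4*w^2 + 9*w + 2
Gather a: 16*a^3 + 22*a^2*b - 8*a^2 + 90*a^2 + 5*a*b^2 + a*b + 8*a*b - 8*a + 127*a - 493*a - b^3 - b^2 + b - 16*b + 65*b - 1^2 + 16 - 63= 16*a^3 + a^2*(22*b + 82) + a*(5*b^2 + 9*b - 374) - b^3 - b^2 + 50*b - 48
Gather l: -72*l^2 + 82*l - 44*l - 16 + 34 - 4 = -72*l^2 + 38*l + 14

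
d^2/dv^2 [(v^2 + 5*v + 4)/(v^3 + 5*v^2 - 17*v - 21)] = 2*(v^3 + 12*v^2 + 111*v + 232)/(v^6 + 12*v^5 - 15*v^4 - 440*v^3 + 315*v^2 + 5292*v - 9261)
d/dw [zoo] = 0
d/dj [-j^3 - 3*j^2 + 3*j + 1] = -3*j^2 - 6*j + 3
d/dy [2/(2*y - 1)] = -4/(2*y - 1)^2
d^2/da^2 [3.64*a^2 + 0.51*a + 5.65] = 7.28000000000000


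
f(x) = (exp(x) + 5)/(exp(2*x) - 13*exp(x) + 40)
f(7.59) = 0.00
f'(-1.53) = 0.02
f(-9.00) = 0.13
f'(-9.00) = 0.00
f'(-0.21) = 0.09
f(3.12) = 0.11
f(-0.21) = 0.19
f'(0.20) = 0.17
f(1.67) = -12.29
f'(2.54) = -1.79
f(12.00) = 0.00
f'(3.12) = -0.22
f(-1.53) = 0.14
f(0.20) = 0.24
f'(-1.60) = 0.01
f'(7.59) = -0.00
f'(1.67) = 178.52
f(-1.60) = 0.14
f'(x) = (exp(x) + 5)*(-2*exp(2*x) + 13*exp(x))/(exp(2*x) - 13*exp(x) + 40)^2 + exp(x)/(exp(2*x) - 13*exp(x) + 40)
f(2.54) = 0.49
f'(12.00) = 0.00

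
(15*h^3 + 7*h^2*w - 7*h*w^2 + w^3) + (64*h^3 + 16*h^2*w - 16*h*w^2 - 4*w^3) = 79*h^3 + 23*h^2*w - 23*h*w^2 - 3*w^3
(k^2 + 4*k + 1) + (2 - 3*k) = k^2 + k + 3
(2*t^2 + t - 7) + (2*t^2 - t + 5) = 4*t^2 - 2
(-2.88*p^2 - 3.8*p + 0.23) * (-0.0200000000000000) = 0.0576*p^2 + 0.076*p - 0.0046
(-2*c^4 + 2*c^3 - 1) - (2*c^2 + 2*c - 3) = -2*c^4 + 2*c^3 - 2*c^2 - 2*c + 2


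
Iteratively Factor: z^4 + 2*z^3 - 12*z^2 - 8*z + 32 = (z + 4)*(z^3 - 2*z^2 - 4*z + 8) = (z - 2)*(z + 4)*(z^2 - 4) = (z - 2)^2*(z + 4)*(z + 2)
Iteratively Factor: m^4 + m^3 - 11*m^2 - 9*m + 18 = (m - 3)*(m^3 + 4*m^2 + m - 6) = (m - 3)*(m + 2)*(m^2 + 2*m - 3) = (m - 3)*(m + 2)*(m + 3)*(m - 1)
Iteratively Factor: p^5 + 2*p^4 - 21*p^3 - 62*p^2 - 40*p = (p + 4)*(p^4 - 2*p^3 - 13*p^2 - 10*p) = (p - 5)*(p + 4)*(p^3 + 3*p^2 + 2*p) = (p - 5)*(p + 1)*(p + 4)*(p^2 + 2*p) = (p - 5)*(p + 1)*(p + 2)*(p + 4)*(p)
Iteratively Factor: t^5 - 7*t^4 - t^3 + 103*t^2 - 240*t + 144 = (t - 1)*(t^4 - 6*t^3 - 7*t^2 + 96*t - 144) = (t - 3)*(t - 1)*(t^3 - 3*t^2 - 16*t + 48) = (t - 3)^2*(t - 1)*(t^2 - 16) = (t - 4)*(t - 3)^2*(t - 1)*(t + 4)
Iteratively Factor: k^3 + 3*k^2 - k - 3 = (k + 3)*(k^2 - 1) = (k - 1)*(k + 3)*(k + 1)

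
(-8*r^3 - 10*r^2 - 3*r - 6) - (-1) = -8*r^3 - 10*r^2 - 3*r - 5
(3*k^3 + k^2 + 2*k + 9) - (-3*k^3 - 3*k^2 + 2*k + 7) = 6*k^3 + 4*k^2 + 2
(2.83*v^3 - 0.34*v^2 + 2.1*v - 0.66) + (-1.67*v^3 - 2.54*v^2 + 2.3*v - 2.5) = 1.16*v^3 - 2.88*v^2 + 4.4*v - 3.16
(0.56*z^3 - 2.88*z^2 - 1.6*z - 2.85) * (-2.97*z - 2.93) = -1.6632*z^4 + 6.9128*z^3 + 13.1904*z^2 + 13.1525*z + 8.3505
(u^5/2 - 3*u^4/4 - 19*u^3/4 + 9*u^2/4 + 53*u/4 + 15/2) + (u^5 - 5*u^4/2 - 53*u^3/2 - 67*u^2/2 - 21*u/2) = 3*u^5/2 - 13*u^4/4 - 125*u^3/4 - 125*u^2/4 + 11*u/4 + 15/2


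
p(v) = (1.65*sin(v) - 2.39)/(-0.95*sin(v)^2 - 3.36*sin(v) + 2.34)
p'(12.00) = -0.07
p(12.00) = -0.85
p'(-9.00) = 0.15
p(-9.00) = -0.86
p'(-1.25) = 0.02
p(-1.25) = -0.85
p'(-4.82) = -0.20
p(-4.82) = 0.39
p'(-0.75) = -0.01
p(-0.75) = -0.84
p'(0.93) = -4.38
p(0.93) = 1.11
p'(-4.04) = 5.56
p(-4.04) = 1.26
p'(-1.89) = -0.02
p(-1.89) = -0.85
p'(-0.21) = -0.34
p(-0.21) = -0.91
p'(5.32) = 0.02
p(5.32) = -0.84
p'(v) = (1.9*sin(v)*cos(v) + 3.36*cos(v))*(1.65*sin(v) - 2.39)/(-0.95*sin(v)^2 - 3.36*sin(v) + 2.34)^2 + 1.65*cos(v)/(-0.95*sin(v)^2 - 3.36*sin(v) + 2.34) = (1.5675*sin(v)^2 - 4.541*sin(v) - 4.1694)*cos(v)/(0.9025*sin(v)^4 + 6.384*sin(v)^3 + 6.8436*sin(v)^2 - 15.7248*sin(v) + 5.4756)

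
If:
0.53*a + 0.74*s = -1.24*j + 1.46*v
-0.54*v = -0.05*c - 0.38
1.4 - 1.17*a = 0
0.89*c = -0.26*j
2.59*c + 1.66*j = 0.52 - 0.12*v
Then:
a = 1.20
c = -0.14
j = 0.48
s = -0.31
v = 0.69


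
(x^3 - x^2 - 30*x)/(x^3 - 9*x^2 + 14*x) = (x^2 - x - 30)/(x^2 - 9*x + 14)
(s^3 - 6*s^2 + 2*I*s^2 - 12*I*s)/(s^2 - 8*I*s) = (s^2 + 2*s*(-3 + I) - 12*I)/(s - 8*I)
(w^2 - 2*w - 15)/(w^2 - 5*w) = (w + 3)/w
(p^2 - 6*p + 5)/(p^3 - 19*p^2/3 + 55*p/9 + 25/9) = 9*(p - 1)/(9*p^2 - 12*p - 5)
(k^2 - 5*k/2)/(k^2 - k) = (k - 5/2)/(k - 1)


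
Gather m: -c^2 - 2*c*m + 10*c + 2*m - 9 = -c^2 + 10*c + m*(2 - 2*c) - 9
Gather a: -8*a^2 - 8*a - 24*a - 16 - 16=-8*a^2 - 32*a - 32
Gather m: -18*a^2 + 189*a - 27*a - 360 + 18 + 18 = -18*a^2 + 162*a - 324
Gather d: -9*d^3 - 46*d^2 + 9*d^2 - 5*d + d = -9*d^3 - 37*d^2 - 4*d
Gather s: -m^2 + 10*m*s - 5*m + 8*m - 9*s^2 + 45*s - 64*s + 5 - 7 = -m^2 + 3*m - 9*s^2 + s*(10*m - 19) - 2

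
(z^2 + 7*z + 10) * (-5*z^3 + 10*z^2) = -5*z^5 - 25*z^4 + 20*z^3 + 100*z^2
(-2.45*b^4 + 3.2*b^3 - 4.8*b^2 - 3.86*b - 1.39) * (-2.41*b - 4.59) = 5.9045*b^5 + 3.5335*b^4 - 3.12*b^3 + 31.3346*b^2 + 21.0673*b + 6.3801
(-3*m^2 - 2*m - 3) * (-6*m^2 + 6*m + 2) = 18*m^4 - 6*m^3 - 22*m - 6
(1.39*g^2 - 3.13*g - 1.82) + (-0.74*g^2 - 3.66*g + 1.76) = 0.65*g^2 - 6.79*g - 0.0600000000000001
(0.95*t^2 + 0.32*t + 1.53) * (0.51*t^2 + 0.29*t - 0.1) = 0.4845*t^4 + 0.4387*t^3 + 0.7781*t^2 + 0.4117*t - 0.153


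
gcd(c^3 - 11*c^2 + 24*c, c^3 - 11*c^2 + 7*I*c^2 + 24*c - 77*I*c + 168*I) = c^2 - 11*c + 24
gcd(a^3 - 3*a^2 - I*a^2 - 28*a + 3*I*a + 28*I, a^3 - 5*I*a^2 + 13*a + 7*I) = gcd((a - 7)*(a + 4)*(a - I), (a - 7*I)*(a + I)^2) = 1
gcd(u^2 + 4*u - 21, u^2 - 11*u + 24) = u - 3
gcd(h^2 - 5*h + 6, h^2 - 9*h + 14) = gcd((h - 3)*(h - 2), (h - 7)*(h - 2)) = h - 2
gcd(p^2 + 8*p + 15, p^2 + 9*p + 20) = p + 5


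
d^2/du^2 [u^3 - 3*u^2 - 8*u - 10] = 6*u - 6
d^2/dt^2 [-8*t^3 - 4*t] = -48*t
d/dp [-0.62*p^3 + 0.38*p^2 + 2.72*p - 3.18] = -1.86*p^2 + 0.76*p + 2.72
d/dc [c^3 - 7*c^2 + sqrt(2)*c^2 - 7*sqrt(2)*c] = 3*c^2 - 14*c + 2*sqrt(2)*c - 7*sqrt(2)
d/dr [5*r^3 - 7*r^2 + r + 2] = 15*r^2 - 14*r + 1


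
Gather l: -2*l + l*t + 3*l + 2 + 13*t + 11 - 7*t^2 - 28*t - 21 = l*(t + 1) - 7*t^2 - 15*t - 8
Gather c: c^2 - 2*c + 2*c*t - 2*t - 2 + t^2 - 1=c^2 + c*(2*t - 2) + t^2 - 2*t - 3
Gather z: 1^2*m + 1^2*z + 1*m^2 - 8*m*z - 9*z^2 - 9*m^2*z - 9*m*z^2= m^2 + m + z^2*(-9*m - 9) + z*(-9*m^2 - 8*m + 1)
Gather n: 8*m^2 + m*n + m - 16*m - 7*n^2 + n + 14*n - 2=8*m^2 - 15*m - 7*n^2 + n*(m + 15) - 2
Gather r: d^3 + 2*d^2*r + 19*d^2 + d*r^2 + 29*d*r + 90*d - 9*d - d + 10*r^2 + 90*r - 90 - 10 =d^3 + 19*d^2 + 80*d + r^2*(d + 10) + r*(2*d^2 + 29*d + 90) - 100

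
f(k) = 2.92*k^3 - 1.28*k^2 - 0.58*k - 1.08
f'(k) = 8.76*k^2 - 2.56*k - 0.58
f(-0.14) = -1.03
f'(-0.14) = -0.05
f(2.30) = 26.34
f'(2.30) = 39.87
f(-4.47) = -284.86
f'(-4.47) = 185.90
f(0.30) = -1.29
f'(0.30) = -0.56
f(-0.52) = -1.54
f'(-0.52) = 3.12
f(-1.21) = -7.43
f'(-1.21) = 15.34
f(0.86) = -0.67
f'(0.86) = 3.70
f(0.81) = -0.84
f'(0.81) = 3.09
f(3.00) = 64.50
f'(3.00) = 70.58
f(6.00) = 580.08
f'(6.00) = 299.42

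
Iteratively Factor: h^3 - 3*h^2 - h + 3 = (h - 3)*(h^2 - 1) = (h - 3)*(h - 1)*(h + 1)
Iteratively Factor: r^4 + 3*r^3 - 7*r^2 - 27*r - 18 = (r - 3)*(r^3 + 6*r^2 + 11*r + 6) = (r - 3)*(r + 1)*(r^2 + 5*r + 6) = (r - 3)*(r + 1)*(r + 3)*(r + 2)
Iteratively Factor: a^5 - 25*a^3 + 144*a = (a - 3)*(a^4 + 3*a^3 - 16*a^2 - 48*a) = a*(a - 3)*(a^3 + 3*a^2 - 16*a - 48) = a*(a - 3)*(a + 4)*(a^2 - a - 12) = a*(a - 4)*(a - 3)*(a + 4)*(a + 3)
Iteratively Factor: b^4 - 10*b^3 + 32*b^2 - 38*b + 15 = (b - 3)*(b^3 - 7*b^2 + 11*b - 5) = (b - 3)*(b - 1)*(b^2 - 6*b + 5) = (b - 3)*(b - 1)^2*(b - 5)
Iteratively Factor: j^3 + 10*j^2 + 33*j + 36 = (j + 4)*(j^2 + 6*j + 9) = (j + 3)*(j + 4)*(j + 3)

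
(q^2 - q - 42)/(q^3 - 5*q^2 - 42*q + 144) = (q - 7)/(q^2 - 11*q + 24)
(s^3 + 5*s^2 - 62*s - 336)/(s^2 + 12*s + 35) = (s^2 - 2*s - 48)/(s + 5)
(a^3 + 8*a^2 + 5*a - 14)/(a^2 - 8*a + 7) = (a^2 + 9*a + 14)/(a - 7)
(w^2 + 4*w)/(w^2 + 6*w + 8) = w/(w + 2)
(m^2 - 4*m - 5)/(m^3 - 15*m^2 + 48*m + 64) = (m - 5)/(m^2 - 16*m + 64)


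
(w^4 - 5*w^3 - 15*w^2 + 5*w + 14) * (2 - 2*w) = -2*w^5 + 12*w^4 + 20*w^3 - 40*w^2 - 18*w + 28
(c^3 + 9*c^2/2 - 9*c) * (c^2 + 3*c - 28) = c^5 + 15*c^4/2 - 47*c^3/2 - 153*c^2 + 252*c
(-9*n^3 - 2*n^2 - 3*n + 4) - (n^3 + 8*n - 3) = -10*n^3 - 2*n^2 - 11*n + 7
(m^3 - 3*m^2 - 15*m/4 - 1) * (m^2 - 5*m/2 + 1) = m^5 - 11*m^4/2 + 19*m^3/4 + 43*m^2/8 - 5*m/4 - 1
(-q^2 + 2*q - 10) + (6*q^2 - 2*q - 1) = 5*q^2 - 11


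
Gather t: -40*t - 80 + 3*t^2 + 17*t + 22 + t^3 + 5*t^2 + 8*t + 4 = t^3 + 8*t^2 - 15*t - 54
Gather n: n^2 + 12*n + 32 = n^2 + 12*n + 32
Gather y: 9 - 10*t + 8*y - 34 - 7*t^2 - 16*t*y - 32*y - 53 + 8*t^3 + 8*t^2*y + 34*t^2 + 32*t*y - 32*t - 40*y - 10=8*t^3 + 27*t^2 - 42*t + y*(8*t^2 + 16*t - 64) - 88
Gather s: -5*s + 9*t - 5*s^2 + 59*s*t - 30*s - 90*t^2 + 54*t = -5*s^2 + s*(59*t - 35) - 90*t^2 + 63*t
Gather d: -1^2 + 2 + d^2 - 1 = d^2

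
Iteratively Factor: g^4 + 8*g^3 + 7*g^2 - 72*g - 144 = (g + 3)*(g^3 + 5*g^2 - 8*g - 48) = (g - 3)*(g + 3)*(g^2 + 8*g + 16) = (g - 3)*(g + 3)*(g + 4)*(g + 4)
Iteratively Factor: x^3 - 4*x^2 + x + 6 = (x - 3)*(x^2 - x - 2) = (x - 3)*(x - 2)*(x + 1)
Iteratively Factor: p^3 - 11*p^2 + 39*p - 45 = (p - 3)*(p^2 - 8*p + 15) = (p - 5)*(p - 3)*(p - 3)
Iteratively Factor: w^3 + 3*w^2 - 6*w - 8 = (w + 4)*(w^2 - w - 2) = (w - 2)*(w + 4)*(w + 1)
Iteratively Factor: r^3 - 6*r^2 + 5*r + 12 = (r + 1)*(r^2 - 7*r + 12) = (r - 3)*(r + 1)*(r - 4)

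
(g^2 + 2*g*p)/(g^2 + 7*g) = (g + 2*p)/(g + 7)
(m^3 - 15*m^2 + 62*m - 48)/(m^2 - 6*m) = m - 9 + 8/m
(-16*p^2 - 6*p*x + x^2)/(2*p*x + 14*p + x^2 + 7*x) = (-8*p + x)/(x + 7)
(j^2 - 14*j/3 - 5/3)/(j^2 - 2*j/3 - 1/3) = (j - 5)/(j - 1)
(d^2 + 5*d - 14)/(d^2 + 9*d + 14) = (d - 2)/(d + 2)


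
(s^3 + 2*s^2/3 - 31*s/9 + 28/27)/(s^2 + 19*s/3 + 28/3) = (9*s^2 - 15*s + 4)/(9*(s + 4))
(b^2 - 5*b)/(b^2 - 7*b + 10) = b/(b - 2)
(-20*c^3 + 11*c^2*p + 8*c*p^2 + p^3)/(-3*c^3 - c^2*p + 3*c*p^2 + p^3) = (20*c^2 + 9*c*p + p^2)/(3*c^2 + 4*c*p + p^2)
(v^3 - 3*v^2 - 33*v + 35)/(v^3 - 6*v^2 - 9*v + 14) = (v + 5)/(v + 2)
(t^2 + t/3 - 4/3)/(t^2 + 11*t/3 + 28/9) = 3*(t - 1)/(3*t + 7)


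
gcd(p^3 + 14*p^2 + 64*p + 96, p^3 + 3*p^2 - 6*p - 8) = p + 4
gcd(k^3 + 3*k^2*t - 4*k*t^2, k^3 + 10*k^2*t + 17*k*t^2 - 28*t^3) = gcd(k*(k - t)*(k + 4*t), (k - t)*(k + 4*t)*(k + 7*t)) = -k^2 - 3*k*t + 4*t^2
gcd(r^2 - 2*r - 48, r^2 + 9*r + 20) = 1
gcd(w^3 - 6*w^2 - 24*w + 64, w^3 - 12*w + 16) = w^2 + 2*w - 8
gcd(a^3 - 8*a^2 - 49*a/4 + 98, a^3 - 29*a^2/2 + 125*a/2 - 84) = a^2 - 23*a/2 + 28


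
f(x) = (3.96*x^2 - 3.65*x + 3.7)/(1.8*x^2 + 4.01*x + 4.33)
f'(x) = (-3.6*x - 4.01)*(3.96*x^2 - 3.65*x + 3.7)/(1.8*x^2 + 4.01*x + 4.33)^2 + (7.92*x - 3.65)/(1.8*x^2 + 4.01*x + 4.33)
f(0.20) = 0.60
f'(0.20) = -0.94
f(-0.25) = 1.41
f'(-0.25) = -2.91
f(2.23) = 0.69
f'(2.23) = 0.26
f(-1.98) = 7.67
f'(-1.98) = 1.33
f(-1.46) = 7.56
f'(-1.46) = -2.51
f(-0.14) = 1.13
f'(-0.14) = -2.29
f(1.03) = 0.40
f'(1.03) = 0.14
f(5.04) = 1.22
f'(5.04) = 0.13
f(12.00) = 1.70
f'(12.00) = 0.04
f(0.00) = 0.85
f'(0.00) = -1.63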